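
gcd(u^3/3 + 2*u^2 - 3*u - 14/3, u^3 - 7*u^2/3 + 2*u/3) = u - 2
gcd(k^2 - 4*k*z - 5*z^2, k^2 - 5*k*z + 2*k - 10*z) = -k + 5*z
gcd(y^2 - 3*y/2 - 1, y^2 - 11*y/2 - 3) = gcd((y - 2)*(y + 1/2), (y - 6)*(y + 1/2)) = y + 1/2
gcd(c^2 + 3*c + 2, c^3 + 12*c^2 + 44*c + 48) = c + 2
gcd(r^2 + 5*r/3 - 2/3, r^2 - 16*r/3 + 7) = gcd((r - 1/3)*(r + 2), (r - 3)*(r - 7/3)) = 1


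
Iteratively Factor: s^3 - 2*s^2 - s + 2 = (s + 1)*(s^2 - 3*s + 2) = (s - 1)*(s + 1)*(s - 2)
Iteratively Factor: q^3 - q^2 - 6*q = (q + 2)*(q^2 - 3*q) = q*(q + 2)*(q - 3)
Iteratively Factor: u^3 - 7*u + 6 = (u - 2)*(u^2 + 2*u - 3) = (u - 2)*(u - 1)*(u + 3)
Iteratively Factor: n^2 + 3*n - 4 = (n - 1)*(n + 4)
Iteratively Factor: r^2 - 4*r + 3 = (r - 3)*(r - 1)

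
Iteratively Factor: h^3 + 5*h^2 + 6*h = (h + 3)*(h^2 + 2*h) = h*(h + 3)*(h + 2)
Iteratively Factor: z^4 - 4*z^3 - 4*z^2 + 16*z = (z)*(z^3 - 4*z^2 - 4*z + 16) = z*(z - 2)*(z^2 - 2*z - 8) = z*(z - 4)*(z - 2)*(z + 2)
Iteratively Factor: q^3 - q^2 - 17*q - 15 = (q + 3)*(q^2 - 4*q - 5) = (q + 1)*(q + 3)*(q - 5)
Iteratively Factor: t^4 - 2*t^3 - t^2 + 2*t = (t)*(t^3 - 2*t^2 - t + 2) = t*(t - 2)*(t^2 - 1) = t*(t - 2)*(t - 1)*(t + 1)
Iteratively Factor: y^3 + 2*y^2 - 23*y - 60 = (y - 5)*(y^2 + 7*y + 12) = (y - 5)*(y + 4)*(y + 3)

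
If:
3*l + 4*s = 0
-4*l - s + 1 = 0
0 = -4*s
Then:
No Solution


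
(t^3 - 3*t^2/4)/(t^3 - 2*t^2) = (t - 3/4)/(t - 2)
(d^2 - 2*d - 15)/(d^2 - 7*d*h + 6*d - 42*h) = (d^2 - 2*d - 15)/(d^2 - 7*d*h + 6*d - 42*h)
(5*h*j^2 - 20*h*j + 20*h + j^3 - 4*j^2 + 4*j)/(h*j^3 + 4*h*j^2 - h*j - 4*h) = (5*h*j^2 - 20*h*j + 20*h + j^3 - 4*j^2 + 4*j)/(h*(j^3 + 4*j^2 - j - 4))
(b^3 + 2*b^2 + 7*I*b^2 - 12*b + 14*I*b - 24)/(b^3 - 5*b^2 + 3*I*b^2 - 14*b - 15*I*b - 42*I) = (b + 4*I)/(b - 7)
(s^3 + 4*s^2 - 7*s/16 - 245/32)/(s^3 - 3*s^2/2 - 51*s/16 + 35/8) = (s + 7/2)/(s - 2)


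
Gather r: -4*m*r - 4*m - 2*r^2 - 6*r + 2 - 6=-4*m - 2*r^2 + r*(-4*m - 6) - 4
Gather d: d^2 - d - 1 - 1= d^2 - d - 2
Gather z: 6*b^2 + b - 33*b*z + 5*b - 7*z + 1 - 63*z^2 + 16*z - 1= 6*b^2 + 6*b - 63*z^2 + z*(9 - 33*b)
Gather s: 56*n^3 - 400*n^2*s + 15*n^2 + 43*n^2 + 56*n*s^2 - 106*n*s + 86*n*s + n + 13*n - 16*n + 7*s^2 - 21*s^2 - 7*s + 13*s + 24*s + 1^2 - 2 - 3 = 56*n^3 + 58*n^2 - 2*n + s^2*(56*n - 14) + s*(-400*n^2 - 20*n + 30) - 4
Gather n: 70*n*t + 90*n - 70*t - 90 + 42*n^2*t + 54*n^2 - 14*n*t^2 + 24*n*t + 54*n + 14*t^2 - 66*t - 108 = n^2*(42*t + 54) + n*(-14*t^2 + 94*t + 144) + 14*t^2 - 136*t - 198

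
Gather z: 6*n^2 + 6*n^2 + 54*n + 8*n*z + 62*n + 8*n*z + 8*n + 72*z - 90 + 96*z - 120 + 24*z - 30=12*n^2 + 124*n + z*(16*n + 192) - 240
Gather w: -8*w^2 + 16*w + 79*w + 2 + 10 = -8*w^2 + 95*w + 12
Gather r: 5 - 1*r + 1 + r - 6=0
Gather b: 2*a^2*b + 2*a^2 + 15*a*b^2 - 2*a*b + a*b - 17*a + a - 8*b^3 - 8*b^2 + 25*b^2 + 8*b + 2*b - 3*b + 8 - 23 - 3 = 2*a^2 - 16*a - 8*b^3 + b^2*(15*a + 17) + b*(2*a^2 - a + 7) - 18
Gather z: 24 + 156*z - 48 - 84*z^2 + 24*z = -84*z^2 + 180*z - 24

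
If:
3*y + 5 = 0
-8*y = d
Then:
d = 40/3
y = -5/3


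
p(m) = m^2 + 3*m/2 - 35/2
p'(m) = 2*m + 3/2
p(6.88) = 40.15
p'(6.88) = 15.26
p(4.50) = 9.50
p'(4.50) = 10.50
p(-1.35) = -17.70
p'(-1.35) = -1.20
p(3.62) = 1.03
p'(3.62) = 8.74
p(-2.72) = -14.18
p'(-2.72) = -3.94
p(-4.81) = -1.58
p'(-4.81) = -8.12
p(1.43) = -13.31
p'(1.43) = 4.36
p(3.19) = -2.54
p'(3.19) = 7.88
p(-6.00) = 9.50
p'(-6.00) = -10.50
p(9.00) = 77.00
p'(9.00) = 19.50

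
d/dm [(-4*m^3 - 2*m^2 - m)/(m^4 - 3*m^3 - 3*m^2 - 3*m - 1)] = (4*m^6 + 4*m^5 + 9*m^4 + 18*m^3 + 15*m^2 + 4*m + 1)/(m^8 - 6*m^7 + 3*m^6 + 12*m^5 + 25*m^4 + 24*m^3 + 15*m^2 + 6*m + 1)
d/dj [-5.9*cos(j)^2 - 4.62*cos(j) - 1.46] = (11.8*cos(j) + 4.62)*sin(j)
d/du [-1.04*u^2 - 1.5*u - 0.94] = -2.08*u - 1.5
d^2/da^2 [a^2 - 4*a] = 2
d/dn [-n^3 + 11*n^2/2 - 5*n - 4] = -3*n^2 + 11*n - 5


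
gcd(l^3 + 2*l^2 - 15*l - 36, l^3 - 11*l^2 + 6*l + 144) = l + 3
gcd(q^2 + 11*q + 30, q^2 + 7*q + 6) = q + 6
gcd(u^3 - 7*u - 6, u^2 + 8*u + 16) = 1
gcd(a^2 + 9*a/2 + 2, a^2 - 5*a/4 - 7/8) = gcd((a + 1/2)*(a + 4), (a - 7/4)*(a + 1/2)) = a + 1/2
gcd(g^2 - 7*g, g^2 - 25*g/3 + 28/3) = g - 7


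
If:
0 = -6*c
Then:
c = 0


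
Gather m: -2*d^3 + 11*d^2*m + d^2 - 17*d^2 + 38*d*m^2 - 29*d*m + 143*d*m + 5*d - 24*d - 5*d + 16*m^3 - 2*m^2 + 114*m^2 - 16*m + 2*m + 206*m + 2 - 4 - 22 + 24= -2*d^3 - 16*d^2 - 24*d + 16*m^3 + m^2*(38*d + 112) + m*(11*d^2 + 114*d + 192)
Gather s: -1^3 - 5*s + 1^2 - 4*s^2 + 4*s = -4*s^2 - s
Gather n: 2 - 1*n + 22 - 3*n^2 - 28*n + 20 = -3*n^2 - 29*n + 44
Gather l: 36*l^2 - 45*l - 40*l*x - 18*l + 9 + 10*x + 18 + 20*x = 36*l^2 + l*(-40*x - 63) + 30*x + 27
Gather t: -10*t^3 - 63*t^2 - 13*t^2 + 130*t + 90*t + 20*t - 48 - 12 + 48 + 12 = -10*t^3 - 76*t^2 + 240*t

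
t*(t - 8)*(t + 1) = t^3 - 7*t^2 - 8*t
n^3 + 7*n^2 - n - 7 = (n - 1)*(n + 1)*(n + 7)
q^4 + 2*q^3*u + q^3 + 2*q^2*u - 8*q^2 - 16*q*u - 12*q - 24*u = (q - 3)*(q + 2)^2*(q + 2*u)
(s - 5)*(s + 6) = s^2 + s - 30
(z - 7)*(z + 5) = z^2 - 2*z - 35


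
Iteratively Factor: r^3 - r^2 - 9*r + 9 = (r + 3)*(r^2 - 4*r + 3) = (r - 3)*(r + 3)*(r - 1)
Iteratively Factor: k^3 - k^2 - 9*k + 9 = (k - 1)*(k^2 - 9) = (k - 3)*(k - 1)*(k + 3)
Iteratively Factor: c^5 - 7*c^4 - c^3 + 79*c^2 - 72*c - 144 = (c + 1)*(c^4 - 8*c^3 + 7*c^2 + 72*c - 144) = (c - 4)*(c + 1)*(c^3 - 4*c^2 - 9*c + 36) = (c - 4)*(c + 1)*(c + 3)*(c^2 - 7*c + 12) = (c - 4)^2*(c + 1)*(c + 3)*(c - 3)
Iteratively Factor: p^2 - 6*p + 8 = (p - 4)*(p - 2)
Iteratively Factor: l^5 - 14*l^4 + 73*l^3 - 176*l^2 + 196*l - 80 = (l - 1)*(l^4 - 13*l^3 + 60*l^2 - 116*l + 80) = (l - 4)*(l - 1)*(l^3 - 9*l^2 + 24*l - 20) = (l - 4)*(l - 2)*(l - 1)*(l^2 - 7*l + 10) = (l - 4)*(l - 2)^2*(l - 1)*(l - 5)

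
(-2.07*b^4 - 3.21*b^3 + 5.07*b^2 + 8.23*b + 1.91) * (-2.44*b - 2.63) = 5.0508*b^5 + 13.2765*b^4 - 3.9285*b^3 - 33.4153*b^2 - 26.3053*b - 5.0233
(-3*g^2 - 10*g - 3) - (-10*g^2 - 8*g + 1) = 7*g^2 - 2*g - 4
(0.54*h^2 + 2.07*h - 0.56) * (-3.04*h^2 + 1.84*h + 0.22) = -1.6416*h^4 - 5.2992*h^3 + 5.63*h^2 - 0.575*h - 0.1232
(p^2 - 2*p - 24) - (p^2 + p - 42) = 18 - 3*p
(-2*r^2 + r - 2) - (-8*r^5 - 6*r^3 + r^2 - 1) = 8*r^5 + 6*r^3 - 3*r^2 + r - 1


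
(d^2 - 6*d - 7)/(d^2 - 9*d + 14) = (d + 1)/(d - 2)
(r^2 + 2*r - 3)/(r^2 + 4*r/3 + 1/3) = 3*(r^2 + 2*r - 3)/(3*r^2 + 4*r + 1)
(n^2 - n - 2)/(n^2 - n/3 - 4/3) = 3*(n - 2)/(3*n - 4)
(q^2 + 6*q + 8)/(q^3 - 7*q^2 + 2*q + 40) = (q + 4)/(q^2 - 9*q + 20)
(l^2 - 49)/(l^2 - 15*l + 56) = (l + 7)/(l - 8)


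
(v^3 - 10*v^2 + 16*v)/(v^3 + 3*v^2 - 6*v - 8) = v*(v - 8)/(v^2 + 5*v + 4)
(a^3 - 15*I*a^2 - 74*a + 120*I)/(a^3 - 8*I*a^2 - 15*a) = (a^2 - 10*I*a - 24)/(a*(a - 3*I))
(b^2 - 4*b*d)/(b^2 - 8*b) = (b - 4*d)/(b - 8)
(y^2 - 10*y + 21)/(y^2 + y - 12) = (y - 7)/(y + 4)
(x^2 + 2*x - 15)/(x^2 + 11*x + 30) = (x - 3)/(x + 6)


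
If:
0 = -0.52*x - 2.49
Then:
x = -4.79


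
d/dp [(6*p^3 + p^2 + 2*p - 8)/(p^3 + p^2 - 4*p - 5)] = (5*p^4 - 52*p^3 - 72*p^2 + 6*p - 42)/(p^6 + 2*p^5 - 7*p^4 - 18*p^3 + 6*p^2 + 40*p + 25)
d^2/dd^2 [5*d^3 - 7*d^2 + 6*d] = 30*d - 14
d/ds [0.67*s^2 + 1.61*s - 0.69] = 1.34*s + 1.61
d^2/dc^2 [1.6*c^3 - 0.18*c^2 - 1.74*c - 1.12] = 9.6*c - 0.36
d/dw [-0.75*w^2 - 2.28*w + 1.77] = -1.5*w - 2.28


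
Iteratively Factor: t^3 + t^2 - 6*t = (t + 3)*(t^2 - 2*t) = t*(t + 3)*(t - 2)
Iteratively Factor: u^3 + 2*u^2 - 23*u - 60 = (u + 3)*(u^2 - u - 20) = (u + 3)*(u + 4)*(u - 5)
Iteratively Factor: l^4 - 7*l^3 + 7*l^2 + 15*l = (l - 3)*(l^3 - 4*l^2 - 5*l) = l*(l - 3)*(l^2 - 4*l - 5) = l*(l - 5)*(l - 3)*(l + 1)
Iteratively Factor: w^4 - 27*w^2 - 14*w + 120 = (w + 4)*(w^3 - 4*w^2 - 11*w + 30) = (w - 5)*(w + 4)*(w^2 + w - 6) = (w - 5)*(w + 3)*(w + 4)*(w - 2)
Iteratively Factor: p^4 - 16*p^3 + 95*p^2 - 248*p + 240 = (p - 3)*(p^3 - 13*p^2 + 56*p - 80) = (p - 4)*(p - 3)*(p^2 - 9*p + 20) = (p - 5)*(p - 4)*(p - 3)*(p - 4)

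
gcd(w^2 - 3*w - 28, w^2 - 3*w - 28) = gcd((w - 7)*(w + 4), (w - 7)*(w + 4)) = w^2 - 3*w - 28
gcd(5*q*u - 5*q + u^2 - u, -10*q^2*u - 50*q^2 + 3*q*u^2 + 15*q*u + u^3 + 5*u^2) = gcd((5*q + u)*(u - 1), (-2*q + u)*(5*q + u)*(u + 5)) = 5*q + u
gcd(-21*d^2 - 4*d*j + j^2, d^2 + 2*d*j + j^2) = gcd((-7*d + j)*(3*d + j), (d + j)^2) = 1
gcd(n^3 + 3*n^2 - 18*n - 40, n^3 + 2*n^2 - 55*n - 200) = n + 5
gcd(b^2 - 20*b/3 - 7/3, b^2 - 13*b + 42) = b - 7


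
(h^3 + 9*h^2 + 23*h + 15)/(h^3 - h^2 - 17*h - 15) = (h + 5)/(h - 5)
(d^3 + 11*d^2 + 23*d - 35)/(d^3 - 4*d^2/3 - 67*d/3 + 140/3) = 3*(d^2 + 6*d - 7)/(3*d^2 - 19*d + 28)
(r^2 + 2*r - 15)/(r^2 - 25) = (r - 3)/(r - 5)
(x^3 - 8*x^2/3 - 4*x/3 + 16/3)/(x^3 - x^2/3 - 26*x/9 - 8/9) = 3*(x - 2)/(3*x + 1)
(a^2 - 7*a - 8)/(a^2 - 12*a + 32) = (a + 1)/(a - 4)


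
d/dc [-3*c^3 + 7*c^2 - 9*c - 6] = -9*c^2 + 14*c - 9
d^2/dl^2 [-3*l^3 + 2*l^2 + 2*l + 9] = 4 - 18*l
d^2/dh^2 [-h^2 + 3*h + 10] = -2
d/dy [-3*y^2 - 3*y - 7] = -6*y - 3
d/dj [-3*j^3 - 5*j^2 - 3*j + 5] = -9*j^2 - 10*j - 3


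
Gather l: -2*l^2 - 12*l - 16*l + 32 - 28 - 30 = -2*l^2 - 28*l - 26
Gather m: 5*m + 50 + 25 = 5*m + 75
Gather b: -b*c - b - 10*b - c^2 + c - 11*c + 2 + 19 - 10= b*(-c - 11) - c^2 - 10*c + 11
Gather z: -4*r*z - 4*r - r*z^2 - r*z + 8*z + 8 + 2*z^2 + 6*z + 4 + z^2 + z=-4*r + z^2*(3 - r) + z*(15 - 5*r) + 12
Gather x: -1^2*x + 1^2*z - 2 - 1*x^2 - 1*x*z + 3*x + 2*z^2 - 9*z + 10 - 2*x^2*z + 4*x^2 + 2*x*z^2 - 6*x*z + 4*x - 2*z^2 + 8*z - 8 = x^2*(3 - 2*z) + x*(2*z^2 - 7*z + 6)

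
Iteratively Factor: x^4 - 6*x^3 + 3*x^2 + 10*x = (x)*(x^3 - 6*x^2 + 3*x + 10) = x*(x + 1)*(x^2 - 7*x + 10) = x*(x - 2)*(x + 1)*(x - 5)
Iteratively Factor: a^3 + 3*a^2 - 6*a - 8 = (a + 1)*(a^2 + 2*a - 8) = (a - 2)*(a + 1)*(a + 4)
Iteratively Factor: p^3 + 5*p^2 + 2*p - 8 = (p + 4)*(p^2 + p - 2) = (p - 1)*(p + 4)*(p + 2)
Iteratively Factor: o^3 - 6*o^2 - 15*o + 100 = (o + 4)*(o^2 - 10*o + 25) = (o - 5)*(o + 4)*(o - 5)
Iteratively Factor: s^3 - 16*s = (s)*(s^2 - 16) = s*(s - 4)*(s + 4)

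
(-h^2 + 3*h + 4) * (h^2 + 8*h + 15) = -h^4 - 5*h^3 + 13*h^2 + 77*h + 60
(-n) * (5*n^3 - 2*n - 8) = -5*n^4 + 2*n^2 + 8*n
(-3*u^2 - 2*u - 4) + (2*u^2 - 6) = -u^2 - 2*u - 10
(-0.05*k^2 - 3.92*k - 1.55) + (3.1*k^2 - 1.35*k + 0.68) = 3.05*k^2 - 5.27*k - 0.87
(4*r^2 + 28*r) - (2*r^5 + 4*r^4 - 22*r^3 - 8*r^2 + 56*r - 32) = -2*r^5 - 4*r^4 + 22*r^3 + 12*r^2 - 28*r + 32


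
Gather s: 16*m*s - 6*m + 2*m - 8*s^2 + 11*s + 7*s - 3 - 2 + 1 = -4*m - 8*s^2 + s*(16*m + 18) - 4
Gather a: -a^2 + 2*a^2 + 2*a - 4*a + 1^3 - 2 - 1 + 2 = a^2 - 2*a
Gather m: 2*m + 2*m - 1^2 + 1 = 4*m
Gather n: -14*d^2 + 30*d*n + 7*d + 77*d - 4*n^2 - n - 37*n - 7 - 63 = -14*d^2 + 84*d - 4*n^2 + n*(30*d - 38) - 70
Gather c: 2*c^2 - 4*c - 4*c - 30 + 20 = 2*c^2 - 8*c - 10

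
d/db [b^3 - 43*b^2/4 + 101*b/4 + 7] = 3*b^2 - 43*b/2 + 101/4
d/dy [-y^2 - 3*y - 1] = -2*y - 3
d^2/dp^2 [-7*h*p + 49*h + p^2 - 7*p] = 2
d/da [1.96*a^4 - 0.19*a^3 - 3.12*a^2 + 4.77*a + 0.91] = 7.84*a^3 - 0.57*a^2 - 6.24*a + 4.77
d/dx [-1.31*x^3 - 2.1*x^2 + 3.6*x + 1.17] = -3.93*x^2 - 4.2*x + 3.6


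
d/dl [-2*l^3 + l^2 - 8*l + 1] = -6*l^2 + 2*l - 8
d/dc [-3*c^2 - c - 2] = -6*c - 1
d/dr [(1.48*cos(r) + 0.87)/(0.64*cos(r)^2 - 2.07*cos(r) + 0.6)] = (0.9472*cos(r)^2 + 1.1136*cos(r) - 2.6889)*sin(r)/(0.4096*cos(r)^4 - 2.6496*cos(r)^3 + 5.0529*cos(r)^2 - 2.484*cos(r) + 0.36)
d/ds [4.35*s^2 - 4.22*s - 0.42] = 8.7*s - 4.22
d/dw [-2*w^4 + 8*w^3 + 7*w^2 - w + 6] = -8*w^3 + 24*w^2 + 14*w - 1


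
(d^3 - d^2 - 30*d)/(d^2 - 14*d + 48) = d*(d + 5)/(d - 8)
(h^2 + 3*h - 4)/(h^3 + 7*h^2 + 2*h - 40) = (h - 1)/(h^2 + 3*h - 10)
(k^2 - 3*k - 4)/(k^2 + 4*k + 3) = (k - 4)/(k + 3)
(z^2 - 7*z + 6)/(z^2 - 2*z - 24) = (z - 1)/(z + 4)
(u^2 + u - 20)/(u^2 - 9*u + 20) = (u + 5)/(u - 5)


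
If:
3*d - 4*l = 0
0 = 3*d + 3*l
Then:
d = 0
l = 0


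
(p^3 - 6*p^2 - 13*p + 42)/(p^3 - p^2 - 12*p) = (p^2 - 9*p + 14)/(p*(p - 4))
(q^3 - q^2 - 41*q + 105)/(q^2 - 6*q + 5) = (q^2 + 4*q - 21)/(q - 1)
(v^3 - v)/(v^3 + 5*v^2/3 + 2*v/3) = 3*(v - 1)/(3*v + 2)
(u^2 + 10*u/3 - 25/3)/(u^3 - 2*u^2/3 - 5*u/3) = (u + 5)/(u*(u + 1))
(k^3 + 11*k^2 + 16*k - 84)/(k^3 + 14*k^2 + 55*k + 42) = (k - 2)/(k + 1)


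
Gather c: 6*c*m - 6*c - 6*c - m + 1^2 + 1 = c*(6*m - 12) - m + 2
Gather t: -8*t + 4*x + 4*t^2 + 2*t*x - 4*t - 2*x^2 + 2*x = 4*t^2 + t*(2*x - 12) - 2*x^2 + 6*x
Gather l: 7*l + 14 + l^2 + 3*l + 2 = l^2 + 10*l + 16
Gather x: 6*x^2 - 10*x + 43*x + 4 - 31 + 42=6*x^2 + 33*x + 15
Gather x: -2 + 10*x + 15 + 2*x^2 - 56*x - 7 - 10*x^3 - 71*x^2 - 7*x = -10*x^3 - 69*x^2 - 53*x + 6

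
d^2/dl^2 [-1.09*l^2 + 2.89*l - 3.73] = -2.18000000000000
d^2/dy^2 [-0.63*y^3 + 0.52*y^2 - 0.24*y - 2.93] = 1.04 - 3.78*y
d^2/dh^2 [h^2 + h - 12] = 2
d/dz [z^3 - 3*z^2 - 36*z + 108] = 3*z^2 - 6*z - 36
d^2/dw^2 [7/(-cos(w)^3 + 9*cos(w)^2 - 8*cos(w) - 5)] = 7*((-35*cos(w) + 72*cos(2*w) - 9*cos(3*w))*(cos(w)^3 - 9*cos(w)^2 + 8*cos(w) + 5)/4 - 2*(3*cos(w)^2 - 18*cos(w) + 8)^2*sin(w)^2)/(cos(w)^3 - 9*cos(w)^2 + 8*cos(w) + 5)^3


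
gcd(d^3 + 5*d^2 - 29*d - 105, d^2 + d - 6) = d + 3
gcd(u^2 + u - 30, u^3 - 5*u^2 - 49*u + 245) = u - 5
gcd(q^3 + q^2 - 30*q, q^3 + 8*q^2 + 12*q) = q^2 + 6*q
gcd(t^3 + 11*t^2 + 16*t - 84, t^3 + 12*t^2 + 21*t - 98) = t^2 + 5*t - 14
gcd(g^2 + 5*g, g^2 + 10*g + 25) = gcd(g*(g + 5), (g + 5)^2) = g + 5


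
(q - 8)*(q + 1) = q^2 - 7*q - 8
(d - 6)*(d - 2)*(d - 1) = d^3 - 9*d^2 + 20*d - 12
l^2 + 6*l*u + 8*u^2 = (l + 2*u)*(l + 4*u)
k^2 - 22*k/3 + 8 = (k - 6)*(k - 4/3)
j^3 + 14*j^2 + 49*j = j*(j + 7)^2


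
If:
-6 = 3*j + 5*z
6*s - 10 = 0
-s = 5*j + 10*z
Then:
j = -31/3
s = 5/3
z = 5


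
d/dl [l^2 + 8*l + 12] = 2*l + 8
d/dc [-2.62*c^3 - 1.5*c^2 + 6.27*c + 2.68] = -7.86*c^2 - 3.0*c + 6.27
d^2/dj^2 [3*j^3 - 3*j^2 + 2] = 18*j - 6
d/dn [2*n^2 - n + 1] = 4*n - 1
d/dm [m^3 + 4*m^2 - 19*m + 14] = 3*m^2 + 8*m - 19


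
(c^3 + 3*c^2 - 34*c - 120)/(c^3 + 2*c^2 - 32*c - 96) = (c + 5)/(c + 4)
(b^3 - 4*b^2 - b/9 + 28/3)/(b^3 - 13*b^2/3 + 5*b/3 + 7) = (b + 4/3)/(b + 1)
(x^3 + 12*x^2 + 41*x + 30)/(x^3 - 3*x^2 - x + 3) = (x^2 + 11*x + 30)/(x^2 - 4*x + 3)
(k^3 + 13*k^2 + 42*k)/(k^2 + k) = (k^2 + 13*k + 42)/(k + 1)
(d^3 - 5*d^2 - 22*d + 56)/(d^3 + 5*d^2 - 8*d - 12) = (d^2 - 3*d - 28)/(d^2 + 7*d + 6)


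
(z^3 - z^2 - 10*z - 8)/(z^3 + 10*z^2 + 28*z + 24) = (z^2 - 3*z - 4)/(z^2 + 8*z + 12)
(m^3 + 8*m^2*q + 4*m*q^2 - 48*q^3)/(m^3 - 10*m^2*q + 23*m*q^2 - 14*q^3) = (m^2 + 10*m*q + 24*q^2)/(m^2 - 8*m*q + 7*q^2)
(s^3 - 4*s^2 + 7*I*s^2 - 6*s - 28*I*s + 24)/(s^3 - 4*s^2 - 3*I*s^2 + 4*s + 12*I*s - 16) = (s + 6*I)/(s - 4*I)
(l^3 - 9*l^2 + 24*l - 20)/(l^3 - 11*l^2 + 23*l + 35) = (l^2 - 4*l + 4)/(l^2 - 6*l - 7)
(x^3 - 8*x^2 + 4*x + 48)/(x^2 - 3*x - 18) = (x^2 - 2*x - 8)/(x + 3)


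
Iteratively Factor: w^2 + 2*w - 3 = (w - 1)*(w + 3)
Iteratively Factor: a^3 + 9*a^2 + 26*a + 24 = (a + 3)*(a^2 + 6*a + 8) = (a + 2)*(a + 3)*(a + 4)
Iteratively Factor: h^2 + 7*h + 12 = (h + 3)*(h + 4)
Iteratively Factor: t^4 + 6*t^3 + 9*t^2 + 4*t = (t + 4)*(t^3 + 2*t^2 + t) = t*(t + 4)*(t^2 + 2*t + 1) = t*(t + 1)*(t + 4)*(t + 1)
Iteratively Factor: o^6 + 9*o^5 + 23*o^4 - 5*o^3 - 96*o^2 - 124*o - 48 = (o - 2)*(o^5 + 11*o^4 + 45*o^3 + 85*o^2 + 74*o + 24) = (o - 2)*(o + 4)*(o^4 + 7*o^3 + 17*o^2 + 17*o + 6) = (o - 2)*(o + 1)*(o + 4)*(o^3 + 6*o^2 + 11*o + 6) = (o - 2)*(o + 1)*(o + 3)*(o + 4)*(o^2 + 3*o + 2) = (o - 2)*(o + 1)*(o + 2)*(o + 3)*(o + 4)*(o + 1)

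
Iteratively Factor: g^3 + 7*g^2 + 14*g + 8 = (g + 1)*(g^2 + 6*g + 8) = (g + 1)*(g + 2)*(g + 4)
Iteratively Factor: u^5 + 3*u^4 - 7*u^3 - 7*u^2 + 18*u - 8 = (u - 1)*(u^4 + 4*u^3 - 3*u^2 - 10*u + 8) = (u - 1)*(u + 4)*(u^3 - 3*u + 2) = (u - 1)^2*(u + 4)*(u^2 + u - 2) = (u - 1)^3*(u + 4)*(u + 2)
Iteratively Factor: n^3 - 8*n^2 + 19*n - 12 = (n - 1)*(n^2 - 7*n + 12) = (n - 3)*(n - 1)*(n - 4)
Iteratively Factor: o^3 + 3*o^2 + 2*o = (o + 2)*(o^2 + o) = (o + 1)*(o + 2)*(o)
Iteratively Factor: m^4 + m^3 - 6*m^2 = (m - 2)*(m^3 + 3*m^2) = m*(m - 2)*(m^2 + 3*m) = m^2*(m - 2)*(m + 3)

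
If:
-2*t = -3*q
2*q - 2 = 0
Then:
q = 1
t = 3/2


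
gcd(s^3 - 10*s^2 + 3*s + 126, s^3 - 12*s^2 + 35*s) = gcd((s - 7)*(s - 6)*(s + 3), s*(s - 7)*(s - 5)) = s - 7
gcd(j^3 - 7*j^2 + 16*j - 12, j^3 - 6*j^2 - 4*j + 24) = j - 2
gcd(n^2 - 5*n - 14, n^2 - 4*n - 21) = n - 7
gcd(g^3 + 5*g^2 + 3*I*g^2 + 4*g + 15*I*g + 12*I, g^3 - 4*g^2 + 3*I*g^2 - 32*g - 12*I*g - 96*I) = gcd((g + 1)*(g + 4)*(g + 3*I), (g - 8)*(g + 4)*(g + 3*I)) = g^2 + g*(4 + 3*I) + 12*I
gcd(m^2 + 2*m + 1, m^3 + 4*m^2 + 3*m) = m + 1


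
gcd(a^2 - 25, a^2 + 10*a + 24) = 1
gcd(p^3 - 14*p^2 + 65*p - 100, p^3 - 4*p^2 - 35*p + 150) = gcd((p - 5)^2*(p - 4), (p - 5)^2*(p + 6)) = p^2 - 10*p + 25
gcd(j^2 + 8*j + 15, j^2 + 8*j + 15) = j^2 + 8*j + 15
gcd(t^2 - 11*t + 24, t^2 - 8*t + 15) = t - 3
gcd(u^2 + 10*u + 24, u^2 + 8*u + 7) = 1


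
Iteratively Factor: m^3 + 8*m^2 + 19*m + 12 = (m + 4)*(m^2 + 4*m + 3) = (m + 1)*(m + 4)*(m + 3)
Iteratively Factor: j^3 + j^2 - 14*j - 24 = (j + 2)*(j^2 - j - 12) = (j + 2)*(j + 3)*(j - 4)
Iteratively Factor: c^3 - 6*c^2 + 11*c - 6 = (c - 1)*(c^2 - 5*c + 6) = (c - 2)*(c - 1)*(c - 3)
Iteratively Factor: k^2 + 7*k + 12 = (k + 4)*(k + 3)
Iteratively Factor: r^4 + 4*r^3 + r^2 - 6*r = (r - 1)*(r^3 + 5*r^2 + 6*r) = (r - 1)*(r + 3)*(r^2 + 2*r) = r*(r - 1)*(r + 3)*(r + 2)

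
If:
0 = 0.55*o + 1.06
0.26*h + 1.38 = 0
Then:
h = -5.31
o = -1.93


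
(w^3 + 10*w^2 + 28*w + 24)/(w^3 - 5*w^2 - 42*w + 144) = (w^2 + 4*w + 4)/(w^2 - 11*w + 24)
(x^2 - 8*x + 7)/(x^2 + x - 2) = (x - 7)/(x + 2)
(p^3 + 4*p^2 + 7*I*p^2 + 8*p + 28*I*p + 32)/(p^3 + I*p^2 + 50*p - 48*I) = (p + 4)/(p - 6*I)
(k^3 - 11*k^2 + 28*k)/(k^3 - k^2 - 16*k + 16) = k*(k - 7)/(k^2 + 3*k - 4)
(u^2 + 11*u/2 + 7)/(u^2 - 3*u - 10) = (u + 7/2)/(u - 5)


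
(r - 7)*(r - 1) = r^2 - 8*r + 7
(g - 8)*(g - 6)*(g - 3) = g^3 - 17*g^2 + 90*g - 144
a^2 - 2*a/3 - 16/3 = (a - 8/3)*(a + 2)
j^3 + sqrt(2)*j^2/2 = j^2*(j + sqrt(2)/2)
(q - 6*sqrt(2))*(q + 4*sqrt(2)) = q^2 - 2*sqrt(2)*q - 48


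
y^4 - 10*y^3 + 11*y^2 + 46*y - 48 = (y - 8)*(y - 3)*(y - 1)*(y + 2)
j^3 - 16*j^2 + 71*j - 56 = (j - 8)*(j - 7)*(j - 1)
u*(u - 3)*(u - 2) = u^3 - 5*u^2 + 6*u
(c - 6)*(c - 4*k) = c^2 - 4*c*k - 6*c + 24*k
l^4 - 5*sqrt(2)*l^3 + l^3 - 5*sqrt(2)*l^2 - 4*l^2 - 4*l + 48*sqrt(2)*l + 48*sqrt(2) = (l + 1)*(l - 4*sqrt(2))*(l - 3*sqrt(2))*(l + 2*sqrt(2))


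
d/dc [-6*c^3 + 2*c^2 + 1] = 2*c*(2 - 9*c)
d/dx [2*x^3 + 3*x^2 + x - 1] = 6*x^2 + 6*x + 1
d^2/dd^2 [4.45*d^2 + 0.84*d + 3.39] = 8.90000000000000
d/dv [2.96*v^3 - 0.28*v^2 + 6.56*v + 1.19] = 8.88*v^2 - 0.56*v + 6.56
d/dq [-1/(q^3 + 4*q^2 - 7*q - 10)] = (3*q^2 + 8*q - 7)/(q^3 + 4*q^2 - 7*q - 10)^2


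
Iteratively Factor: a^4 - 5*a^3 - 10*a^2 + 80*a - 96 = (a - 4)*(a^3 - a^2 - 14*a + 24) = (a - 4)*(a + 4)*(a^2 - 5*a + 6) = (a - 4)*(a - 2)*(a + 4)*(a - 3)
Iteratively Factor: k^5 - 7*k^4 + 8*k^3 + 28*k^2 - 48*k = (k - 2)*(k^4 - 5*k^3 - 2*k^2 + 24*k) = (k - 4)*(k - 2)*(k^3 - k^2 - 6*k) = (k - 4)*(k - 2)*(k + 2)*(k^2 - 3*k) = (k - 4)*(k - 3)*(k - 2)*(k + 2)*(k)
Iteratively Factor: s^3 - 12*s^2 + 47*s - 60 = (s - 5)*(s^2 - 7*s + 12) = (s - 5)*(s - 3)*(s - 4)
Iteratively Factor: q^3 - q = (q - 1)*(q^2 + q) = (q - 1)*(q + 1)*(q)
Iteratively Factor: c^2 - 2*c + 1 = (c - 1)*(c - 1)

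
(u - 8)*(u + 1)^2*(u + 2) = u^4 - 4*u^3 - 27*u^2 - 38*u - 16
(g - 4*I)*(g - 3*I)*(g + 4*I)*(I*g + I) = I*g^4 + 3*g^3 + I*g^3 + 3*g^2 + 16*I*g^2 + 48*g + 16*I*g + 48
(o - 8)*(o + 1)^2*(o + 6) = o^4 - 51*o^2 - 98*o - 48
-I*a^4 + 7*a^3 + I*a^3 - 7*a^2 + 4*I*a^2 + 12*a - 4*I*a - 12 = (a - I)*(a + 2*I)*(a + 6*I)*(-I*a + I)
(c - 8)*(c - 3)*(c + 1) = c^3 - 10*c^2 + 13*c + 24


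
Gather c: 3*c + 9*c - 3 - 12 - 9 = 12*c - 24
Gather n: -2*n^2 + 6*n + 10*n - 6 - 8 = -2*n^2 + 16*n - 14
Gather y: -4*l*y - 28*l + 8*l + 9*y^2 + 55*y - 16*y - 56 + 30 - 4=-20*l + 9*y^2 + y*(39 - 4*l) - 30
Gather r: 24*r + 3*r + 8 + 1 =27*r + 9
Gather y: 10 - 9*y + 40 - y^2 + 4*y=-y^2 - 5*y + 50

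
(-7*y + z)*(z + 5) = -7*y*z - 35*y + z^2 + 5*z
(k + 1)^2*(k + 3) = k^3 + 5*k^2 + 7*k + 3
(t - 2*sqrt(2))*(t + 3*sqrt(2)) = t^2 + sqrt(2)*t - 12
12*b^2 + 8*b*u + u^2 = (2*b + u)*(6*b + u)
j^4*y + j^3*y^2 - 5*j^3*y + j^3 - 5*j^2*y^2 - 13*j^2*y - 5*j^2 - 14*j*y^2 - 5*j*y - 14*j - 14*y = (j - 7)*(j + 2)*(j + y)*(j*y + 1)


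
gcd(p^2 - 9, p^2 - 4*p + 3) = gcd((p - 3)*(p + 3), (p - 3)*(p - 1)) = p - 3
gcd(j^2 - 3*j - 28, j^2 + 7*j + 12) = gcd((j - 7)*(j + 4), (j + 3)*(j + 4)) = j + 4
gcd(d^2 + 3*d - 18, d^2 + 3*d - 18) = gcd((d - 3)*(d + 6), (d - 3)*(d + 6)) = d^2 + 3*d - 18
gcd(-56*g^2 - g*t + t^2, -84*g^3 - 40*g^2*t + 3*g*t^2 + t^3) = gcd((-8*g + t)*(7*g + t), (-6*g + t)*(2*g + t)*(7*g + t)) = 7*g + t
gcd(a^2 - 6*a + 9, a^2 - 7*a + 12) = a - 3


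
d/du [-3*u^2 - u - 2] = -6*u - 1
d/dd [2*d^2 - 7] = 4*d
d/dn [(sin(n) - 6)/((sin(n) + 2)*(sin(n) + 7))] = (12*sin(n) + cos(n)^2 + 67)*cos(n)/((sin(n) + 2)^2*(sin(n) + 7)^2)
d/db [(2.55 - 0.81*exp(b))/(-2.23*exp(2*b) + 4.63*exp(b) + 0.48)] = (-1.8063*exp(2*b) + 11.373*exp(b) - 12.1953)*exp(b)/(4.9729*exp(4*b) - 20.6498*exp(3*b) + 19.2961*exp(2*b) + 4.4448*exp(b) + 0.2304)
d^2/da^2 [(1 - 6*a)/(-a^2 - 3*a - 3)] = 2*((2*a + 3)^2*(6*a - 1) - (18*a + 17)*(a^2 + 3*a + 3))/(a^2 + 3*a + 3)^3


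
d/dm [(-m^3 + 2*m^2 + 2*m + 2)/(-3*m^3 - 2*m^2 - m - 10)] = 2*(4*m^4 + 7*m^3 + 25*m^2 - 16*m - 9)/(9*m^6 + 12*m^5 + 10*m^4 + 64*m^3 + 41*m^2 + 20*m + 100)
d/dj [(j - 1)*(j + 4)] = 2*j + 3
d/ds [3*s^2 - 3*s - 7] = 6*s - 3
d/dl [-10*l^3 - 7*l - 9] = -30*l^2 - 7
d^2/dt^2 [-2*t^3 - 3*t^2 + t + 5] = -12*t - 6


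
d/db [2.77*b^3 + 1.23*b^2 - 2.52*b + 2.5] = 8.31*b^2 + 2.46*b - 2.52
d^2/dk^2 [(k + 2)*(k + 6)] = 2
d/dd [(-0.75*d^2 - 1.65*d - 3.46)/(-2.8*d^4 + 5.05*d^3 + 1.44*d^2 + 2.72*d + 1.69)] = (-4.2*d^5 - 10.0725*d^4 - 22.087*d^3 + 52.755*d^2 + 7.4298*d + 6.6227)/(7.84*d^8 - 28.28*d^7 + 17.4385*d^6 - 0.688000000000001*d^5 + 20.0816*d^4 + 24.9026*d^3 + 12.2656*d^2 + 9.1936*d + 2.8561)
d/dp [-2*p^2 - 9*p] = -4*p - 9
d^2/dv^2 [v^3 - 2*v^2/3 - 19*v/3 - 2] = 6*v - 4/3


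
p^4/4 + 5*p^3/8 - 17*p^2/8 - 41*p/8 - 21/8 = (p/4 + 1/4)*(p - 3)*(p + 1)*(p + 7/2)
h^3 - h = h*(h - 1)*(h + 1)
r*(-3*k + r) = -3*k*r + r^2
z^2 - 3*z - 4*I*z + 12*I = (z - 3)*(z - 4*I)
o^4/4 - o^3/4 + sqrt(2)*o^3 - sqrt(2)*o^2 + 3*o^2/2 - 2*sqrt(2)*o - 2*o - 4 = (o/2 + sqrt(2))^2*(o - 2)*(o + 1)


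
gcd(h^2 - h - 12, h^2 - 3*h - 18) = h + 3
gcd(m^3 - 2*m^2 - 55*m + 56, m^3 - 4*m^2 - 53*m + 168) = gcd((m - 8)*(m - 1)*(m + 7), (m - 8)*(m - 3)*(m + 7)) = m^2 - m - 56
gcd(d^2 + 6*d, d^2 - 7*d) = d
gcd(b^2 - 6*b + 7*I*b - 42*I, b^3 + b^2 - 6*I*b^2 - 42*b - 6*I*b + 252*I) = b - 6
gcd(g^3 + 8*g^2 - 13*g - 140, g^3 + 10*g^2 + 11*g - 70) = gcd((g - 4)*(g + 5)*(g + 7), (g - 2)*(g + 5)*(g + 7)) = g^2 + 12*g + 35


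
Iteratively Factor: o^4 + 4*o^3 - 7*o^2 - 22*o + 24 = (o - 2)*(o^3 + 6*o^2 + 5*o - 12) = (o - 2)*(o + 4)*(o^2 + 2*o - 3) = (o - 2)*(o + 3)*(o + 4)*(o - 1)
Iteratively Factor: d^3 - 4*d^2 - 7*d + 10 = (d + 2)*(d^2 - 6*d + 5) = (d - 5)*(d + 2)*(d - 1)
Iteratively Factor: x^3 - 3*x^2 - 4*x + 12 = (x - 2)*(x^2 - x - 6) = (x - 2)*(x + 2)*(x - 3)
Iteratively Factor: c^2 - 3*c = (c)*(c - 3)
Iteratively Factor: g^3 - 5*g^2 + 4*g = (g)*(g^2 - 5*g + 4) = g*(g - 4)*(g - 1)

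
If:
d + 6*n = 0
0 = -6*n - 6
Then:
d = 6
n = -1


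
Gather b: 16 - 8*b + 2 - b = 18 - 9*b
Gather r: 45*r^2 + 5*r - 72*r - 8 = 45*r^2 - 67*r - 8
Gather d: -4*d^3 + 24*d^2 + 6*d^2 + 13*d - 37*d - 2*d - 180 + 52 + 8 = -4*d^3 + 30*d^2 - 26*d - 120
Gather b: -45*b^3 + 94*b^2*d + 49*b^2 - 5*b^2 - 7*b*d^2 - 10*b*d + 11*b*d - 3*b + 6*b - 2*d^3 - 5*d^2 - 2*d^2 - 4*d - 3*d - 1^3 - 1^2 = -45*b^3 + b^2*(94*d + 44) + b*(-7*d^2 + d + 3) - 2*d^3 - 7*d^2 - 7*d - 2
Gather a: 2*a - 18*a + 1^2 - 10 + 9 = -16*a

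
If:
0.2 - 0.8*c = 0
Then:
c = 0.25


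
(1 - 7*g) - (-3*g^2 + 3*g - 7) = 3*g^2 - 10*g + 8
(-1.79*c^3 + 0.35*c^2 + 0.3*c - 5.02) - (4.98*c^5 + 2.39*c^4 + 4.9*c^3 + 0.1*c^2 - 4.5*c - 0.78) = -4.98*c^5 - 2.39*c^4 - 6.69*c^3 + 0.25*c^2 + 4.8*c - 4.24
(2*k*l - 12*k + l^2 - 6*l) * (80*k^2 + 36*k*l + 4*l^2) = 160*k^3*l - 960*k^3 + 152*k^2*l^2 - 912*k^2*l + 44*k*l^3 - 264*k*l^2 + 4*l^4 - 24*l^3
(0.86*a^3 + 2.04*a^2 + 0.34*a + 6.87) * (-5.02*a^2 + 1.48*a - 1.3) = -4.3172*a^5 - 8.968*a^4 + 0.1944*a^3 - 36.6362*a^2 + 9.7256*a - 8.931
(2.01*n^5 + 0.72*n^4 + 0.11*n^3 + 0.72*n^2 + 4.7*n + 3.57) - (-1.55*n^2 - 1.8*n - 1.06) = 2.01*n^5 + 0.72*n^4 + 0.11*n^3 + 2.27*n^2 + 6.5*n + 4.63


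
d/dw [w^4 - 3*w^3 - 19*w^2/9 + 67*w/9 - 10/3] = 4*w^3 - 9*w^2 - 38*w/9 + 67/9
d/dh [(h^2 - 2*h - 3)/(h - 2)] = (h^2 - 4*h + 7)/(h^2 - 4*h + 4)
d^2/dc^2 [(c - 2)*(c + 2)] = 2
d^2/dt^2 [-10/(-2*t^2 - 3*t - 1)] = 20*(-4*t^2 - 6*t + (4*t + 3)^2 - 2)/(2*t^2 + 3*t + 1)^3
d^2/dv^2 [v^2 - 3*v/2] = 2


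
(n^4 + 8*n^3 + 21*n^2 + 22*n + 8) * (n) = n^5 + 8*n^4 + 21*n^3 + 22*n^2 + 8*n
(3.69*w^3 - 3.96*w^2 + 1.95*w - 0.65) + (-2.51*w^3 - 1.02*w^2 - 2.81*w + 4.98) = 1.18*w^3 - 4.98*w^2 - 0.86*w + 4.33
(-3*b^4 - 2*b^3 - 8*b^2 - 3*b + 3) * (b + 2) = -3*b^5 - 8*b^4 - 12*b^3 - 19*b^2 - 3*b + 6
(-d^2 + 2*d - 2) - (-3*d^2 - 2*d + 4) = 2*d^2 + 4*d - 6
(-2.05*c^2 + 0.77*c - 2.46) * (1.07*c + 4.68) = -2.1935*c^3 - 8.7701*c^2 + 0.9714*c - 11.5128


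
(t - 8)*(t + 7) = t^2 - t - 56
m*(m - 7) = m^2 - 7*m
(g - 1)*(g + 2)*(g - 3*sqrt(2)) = g^3 - 3*sqrt(2)*g^2 + g^2 - 3*sqrt(2)*g - 2*g + 6*sqrt(2)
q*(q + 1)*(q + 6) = q^3 + 7*q^2 + 6*q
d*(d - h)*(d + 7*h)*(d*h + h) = d^4*h + 6*d^3*h^2 + d^3*h - 7*d^2*h^3 + 6*d^2*h^2 - 7*d*h^3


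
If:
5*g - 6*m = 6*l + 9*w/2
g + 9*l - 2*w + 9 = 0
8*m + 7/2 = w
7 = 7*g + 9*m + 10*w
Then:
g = -2299/10476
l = -22831/31428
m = -3115/10476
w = 5873/5238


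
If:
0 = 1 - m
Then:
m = 1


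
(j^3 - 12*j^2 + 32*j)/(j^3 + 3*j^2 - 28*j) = (j - 8)/(j + 7)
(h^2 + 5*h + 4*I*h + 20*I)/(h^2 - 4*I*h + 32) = (h + 5)/(h - 8*I)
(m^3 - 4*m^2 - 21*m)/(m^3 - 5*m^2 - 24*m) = (m - 7)/(m - 8)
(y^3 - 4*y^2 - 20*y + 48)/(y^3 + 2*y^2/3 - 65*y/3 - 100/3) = 3*(y^2 - 8*y + 12)/(3*y^2 - 10*y - 25)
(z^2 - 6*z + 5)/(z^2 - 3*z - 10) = (z - 1)/(z + 2)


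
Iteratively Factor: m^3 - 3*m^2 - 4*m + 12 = (m + 2)*(m^2 - 5*m + 6) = (m - 3)*(m + 2)*(m - 2)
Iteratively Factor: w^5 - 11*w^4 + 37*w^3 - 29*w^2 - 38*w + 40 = (w + 1)*(w^4 - 12*w^3 + 49*w^2 - 78*w + 40) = (w - 5)*(w + 1)*(w^3 - 7*w^2 + 14*w - 8) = (w - 5)*(w - 1)*(w + 1)*(w^2 - 6*w + 8) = (w - 5)*(w - 2)*(w - 1)*(w + 1)*(w - 4)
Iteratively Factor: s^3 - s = (s)*(s^2 - 1) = s*(s - 1)*(s + 1)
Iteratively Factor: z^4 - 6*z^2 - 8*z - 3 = (z + 1)*(z^3 - z^2 - 5*z - 3) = (z + 1)^2*(z^2 - 2*z - 3) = (z - 3)*(z + 1)^2*(z + 1)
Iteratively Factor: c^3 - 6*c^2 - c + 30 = (c - 5)*(c^2 - c - 6) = (c - 5)*(c - 3)*(c + 2)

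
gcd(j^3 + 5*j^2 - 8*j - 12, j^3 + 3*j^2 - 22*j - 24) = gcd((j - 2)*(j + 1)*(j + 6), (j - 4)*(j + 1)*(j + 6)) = j^2 + 7*j + 6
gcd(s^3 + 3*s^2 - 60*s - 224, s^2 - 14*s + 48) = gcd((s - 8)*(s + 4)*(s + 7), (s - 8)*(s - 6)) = s - 8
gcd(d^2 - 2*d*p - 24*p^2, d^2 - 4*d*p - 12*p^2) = -d + 6*p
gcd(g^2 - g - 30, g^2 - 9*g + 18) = g - 6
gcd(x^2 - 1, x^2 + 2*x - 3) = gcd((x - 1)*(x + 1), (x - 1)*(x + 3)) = x - 1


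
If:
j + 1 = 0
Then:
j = -1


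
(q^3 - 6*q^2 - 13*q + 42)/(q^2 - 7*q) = q + 1 - 6/q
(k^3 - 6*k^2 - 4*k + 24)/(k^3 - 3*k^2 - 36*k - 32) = (-k^3 + 6*k^2 + 4*k - 24)/(-k^3 + 3*k^2 + 36*k + 32)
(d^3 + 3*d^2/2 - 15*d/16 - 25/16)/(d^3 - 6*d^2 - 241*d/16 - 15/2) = (4*d^2 + d - 5)/(4*d^2 - 29*d - 24)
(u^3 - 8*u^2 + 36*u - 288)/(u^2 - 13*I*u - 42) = (u^2 + u*(-8 + 6*I) - 48*I)/(u - 7*I)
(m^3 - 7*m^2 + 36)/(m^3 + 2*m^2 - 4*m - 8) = (m^2 - 9*m + 18)/(m^2 - 4)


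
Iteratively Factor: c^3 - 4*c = (c - 2)*(c^2 + 2*c) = c*(c - 2)*(c + 2)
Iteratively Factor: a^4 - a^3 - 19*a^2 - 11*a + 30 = (a - 1)*(a^3 - 19*a - 30) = (a - 1)*(a + 3)*(a^2 - 3*a - 10) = (a - 1)*(a + 2)*(a + 3)*(a - 5)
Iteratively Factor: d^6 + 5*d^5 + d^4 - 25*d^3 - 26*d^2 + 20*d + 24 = (d + 3)*(d^5 + 2*d^4 - 5*d^3 - 10*d^2 + 4*d + 8) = (d + 2)*(d + 3)*(d^4 - 5*d^2 + 4) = (d - 1)*(d + 2)*(d + 3)*(d^3 + d^2 - 4*d - 4) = (d - 1)*(d + 1)*(d + 2)*(d + 3)*(d^2 - 4) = (d - 1)*(d + 1)*(d + 2)^2*(d + 3)*(d - 2)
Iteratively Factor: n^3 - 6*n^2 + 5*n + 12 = (n - 3)*(n^2 - 3*n - 4) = (n - 4)*(n - 3)*(n + 1)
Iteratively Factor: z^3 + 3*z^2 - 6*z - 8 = (z + 4)*(z^2 - z - 2) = (z - 2)*(z + 4)*(z + 1)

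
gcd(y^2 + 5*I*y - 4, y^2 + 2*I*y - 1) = y + I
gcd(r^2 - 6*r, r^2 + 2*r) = r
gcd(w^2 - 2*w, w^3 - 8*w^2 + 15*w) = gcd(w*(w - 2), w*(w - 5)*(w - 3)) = w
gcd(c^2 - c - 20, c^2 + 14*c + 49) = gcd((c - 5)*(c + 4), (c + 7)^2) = 1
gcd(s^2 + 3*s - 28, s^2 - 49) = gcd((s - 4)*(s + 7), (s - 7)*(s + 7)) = s + 7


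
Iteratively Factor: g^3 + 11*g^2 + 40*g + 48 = (g + 4)*(g^2 + 7*g + 12) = (g + 4)^2*(g + 3)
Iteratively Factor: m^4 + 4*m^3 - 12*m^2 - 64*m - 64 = (m + 2)*(m^3 + 2*m^2 - 16*m - 32) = (m + 2)^2*(m^2 - 16) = (m - 4)*(m + 2)^2*(m + 4)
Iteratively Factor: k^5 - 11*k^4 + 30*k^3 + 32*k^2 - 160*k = (k - 4)*(k^4 - 7*k^3 + 2*k^2 + 40*k) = (k - 5)*(k - 4)*(k^3 - 2*k^2 - 8*k) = (k - 5)*(k - 4)^2*(k^2 + 2*k) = k*(k - 5)*(k - 4)^2*(k + 2)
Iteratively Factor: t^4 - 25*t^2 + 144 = (t - 3)*(t^3 + 3*t^2 - 16*t - 48) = (t - 3)*(t + 4)*(t^2 - t - 12) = (t - 3)*(t + 3)*(t + 4)*(t - 4)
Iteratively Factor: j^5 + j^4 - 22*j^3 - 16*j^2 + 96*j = (j - 2)*(j^4 + 3*j^3 - 16*j^2 - 48*j) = (j - 2)*(j + 3)*(j^3 - 16*j) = (j - 4)*(j - 2)*(j + 3)*(j^2 + 4*j) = (j - 4)*(j - 2)*(j + 3)*(j + 4)*(j)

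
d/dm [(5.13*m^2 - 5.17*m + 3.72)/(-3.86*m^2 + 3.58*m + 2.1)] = (-1.5908*m^2 + 50.2644*m - 24.1746)/(14.8996*m^4 - 27.6376*m^3 - 3.3956*m^2 + 15.036*m + 4.41)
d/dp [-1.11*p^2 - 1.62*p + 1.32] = -2.22*p - 1.62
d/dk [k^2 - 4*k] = 2*k - 4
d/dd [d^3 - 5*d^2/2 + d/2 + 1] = 3*d^2 - 5*d + 1/2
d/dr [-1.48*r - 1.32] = -1.48000000000000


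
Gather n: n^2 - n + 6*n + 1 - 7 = n^2 + 5*n - 6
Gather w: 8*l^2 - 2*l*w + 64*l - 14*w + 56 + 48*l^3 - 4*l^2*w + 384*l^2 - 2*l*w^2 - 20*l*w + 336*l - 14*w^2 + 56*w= 48*l^3 + 392*l^2 + 400*l + w^2*(-2*l - 14) + w*(-4*l^2 - 22*l + 42) + 56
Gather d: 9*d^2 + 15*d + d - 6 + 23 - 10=9*d^2 + 16*d + 7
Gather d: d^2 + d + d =d^2 + 2*d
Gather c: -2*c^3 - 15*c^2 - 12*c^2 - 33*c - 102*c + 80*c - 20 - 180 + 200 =-2*c^3 - 27*c^2 - 55*c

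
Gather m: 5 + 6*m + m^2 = m^2 + 6*m + 5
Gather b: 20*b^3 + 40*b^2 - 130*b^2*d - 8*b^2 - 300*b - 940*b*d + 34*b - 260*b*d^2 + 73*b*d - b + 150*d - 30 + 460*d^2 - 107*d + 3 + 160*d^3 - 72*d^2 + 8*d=20*b^3 + b^2*(32 - 130*d) + b*(-260*d^2 - 867*d - 267) + 160*d^3 + 388*d^2 + 51*d - 27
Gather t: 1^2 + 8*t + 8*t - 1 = 16*t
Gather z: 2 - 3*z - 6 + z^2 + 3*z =z^2 - 4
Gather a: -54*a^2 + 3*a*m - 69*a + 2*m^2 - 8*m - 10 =-54*a^2 + a*(3*m - 69) + 2*m^2 - 8*m - 10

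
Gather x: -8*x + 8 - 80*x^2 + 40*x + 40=-80*x^2 + 32*x + 48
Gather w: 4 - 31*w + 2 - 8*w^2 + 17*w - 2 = -8*w^2 - 14*w + 4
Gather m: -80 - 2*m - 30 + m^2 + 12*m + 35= m^2 + 10*m - 75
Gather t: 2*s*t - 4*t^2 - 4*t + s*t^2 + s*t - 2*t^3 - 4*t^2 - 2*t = -2*t^3 + t^2*(s - 8) + t*(3*s - 6)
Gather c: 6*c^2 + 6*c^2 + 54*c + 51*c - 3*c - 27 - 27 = 12*c^2 + 102*c - 54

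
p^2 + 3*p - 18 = (p - 3)*(p + 6)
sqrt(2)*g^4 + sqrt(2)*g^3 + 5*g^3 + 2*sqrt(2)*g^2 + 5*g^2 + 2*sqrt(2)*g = g*(g + 1)*(g + 2*sqrt(2))*(sqrt(2)*g + 1)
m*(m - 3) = m^2 - 3*m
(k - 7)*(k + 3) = k^2 - 4*k - 21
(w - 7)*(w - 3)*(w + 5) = w^3 - 5*w^2 - 29*w + 105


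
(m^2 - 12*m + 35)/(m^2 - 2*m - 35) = (m - 5)/(m + 5)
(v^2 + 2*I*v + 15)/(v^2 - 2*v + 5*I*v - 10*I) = (v - 3*I)/(v - 2)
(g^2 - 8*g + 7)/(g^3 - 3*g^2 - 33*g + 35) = 1/(g + 5)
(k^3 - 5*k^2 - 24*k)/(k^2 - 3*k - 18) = k*(k - 8)/(k - 6)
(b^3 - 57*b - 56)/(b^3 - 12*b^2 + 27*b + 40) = (b + 7)/(b - 5)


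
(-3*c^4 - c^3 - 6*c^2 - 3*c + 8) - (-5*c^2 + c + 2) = -3*c^4 - c^3 - c^2 - 4*c + 6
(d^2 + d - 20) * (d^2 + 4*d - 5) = d^4 + 5*d^3 - 21*d^2 - 85*d + 100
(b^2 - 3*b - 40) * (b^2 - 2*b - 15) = b^4 - 5*b^3 - 49*b^2 + 125*b + 600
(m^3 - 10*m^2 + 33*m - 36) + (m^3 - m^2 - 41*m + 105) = 2*m^3 - 11*m^2 - 8*m + 69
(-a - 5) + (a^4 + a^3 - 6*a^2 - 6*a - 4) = a^4 + a^3 - 6*a^2 - 7*a - 9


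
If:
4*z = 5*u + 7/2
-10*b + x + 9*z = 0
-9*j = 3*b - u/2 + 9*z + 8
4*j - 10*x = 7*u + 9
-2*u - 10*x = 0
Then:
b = -36149/40504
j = 14159/40504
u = -15395/10126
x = 3079/10126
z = -20767/20252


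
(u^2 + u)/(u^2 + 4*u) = (u + 1)/(u + 4)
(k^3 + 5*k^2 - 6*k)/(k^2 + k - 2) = k*(k + 6)/(k + 2)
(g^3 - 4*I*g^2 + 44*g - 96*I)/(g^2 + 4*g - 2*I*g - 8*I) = (g^2 - 2*I*g + 48)/(g + 4)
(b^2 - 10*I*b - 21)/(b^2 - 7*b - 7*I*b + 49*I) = (b - 3*I)/(b - 7)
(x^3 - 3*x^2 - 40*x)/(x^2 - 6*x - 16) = x*(x + 5)/(x + 2)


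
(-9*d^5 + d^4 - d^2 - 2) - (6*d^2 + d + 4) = -9*d^5 + d^4 - 7*d^2 - d - 6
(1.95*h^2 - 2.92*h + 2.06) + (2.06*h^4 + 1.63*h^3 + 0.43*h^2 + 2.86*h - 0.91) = 2.06*h^4 + 1.63*h^3 + 2.38*h^2 - 0.0600000000000001*h + 1.15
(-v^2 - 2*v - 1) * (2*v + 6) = -2*v^3 - 10*v^2 - 14*v - 6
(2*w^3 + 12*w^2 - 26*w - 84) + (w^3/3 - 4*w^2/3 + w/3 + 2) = 7*w^3/3 + 32*w^2/3 - 77*w/3 - 82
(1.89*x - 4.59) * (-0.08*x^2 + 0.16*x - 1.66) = -0.1512*x^3 + 0.6696*x^2 - 3.8718*x + 7.6194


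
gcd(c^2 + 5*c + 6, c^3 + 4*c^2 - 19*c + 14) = 1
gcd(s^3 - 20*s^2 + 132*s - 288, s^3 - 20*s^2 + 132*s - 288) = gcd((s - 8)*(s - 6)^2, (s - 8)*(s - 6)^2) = s^3 - 20*s^2 + 132*s - 288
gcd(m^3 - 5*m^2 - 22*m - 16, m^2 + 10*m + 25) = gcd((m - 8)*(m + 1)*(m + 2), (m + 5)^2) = 1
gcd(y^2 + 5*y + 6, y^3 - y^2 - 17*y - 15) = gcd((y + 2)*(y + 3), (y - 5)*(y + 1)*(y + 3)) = y + 3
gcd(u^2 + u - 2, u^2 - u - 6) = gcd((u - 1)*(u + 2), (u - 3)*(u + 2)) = u + 2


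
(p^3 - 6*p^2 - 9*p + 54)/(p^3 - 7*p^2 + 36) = (p + 3)/(p + 2)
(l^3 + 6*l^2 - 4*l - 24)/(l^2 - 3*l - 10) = (l^2 + 4*l - 12)/(l - 5)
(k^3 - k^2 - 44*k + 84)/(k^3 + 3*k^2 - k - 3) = (k^3 - k^2 - 44*k + 84)/(k^3 + 3*k^2 - k - 3)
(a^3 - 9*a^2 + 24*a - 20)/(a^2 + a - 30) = (a^2 - 4*a + 4)/(a + 6)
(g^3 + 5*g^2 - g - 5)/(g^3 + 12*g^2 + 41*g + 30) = (g - 1)/(g + 6)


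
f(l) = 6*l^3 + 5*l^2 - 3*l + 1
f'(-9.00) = 1365.00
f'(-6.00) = 585.00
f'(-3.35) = 165.50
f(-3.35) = -158.41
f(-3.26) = -143.96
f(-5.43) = -795.90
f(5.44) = 1098.58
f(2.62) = 135.37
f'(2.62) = 146.76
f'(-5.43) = 473.43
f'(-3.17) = 146.18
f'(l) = 18*l^2 + 10*l - 3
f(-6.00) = -1097.00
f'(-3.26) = 155.70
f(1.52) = 29.06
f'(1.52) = 53.79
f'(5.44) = 584.08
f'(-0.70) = -1.18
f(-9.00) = -3941.00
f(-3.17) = -130.38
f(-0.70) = 3.49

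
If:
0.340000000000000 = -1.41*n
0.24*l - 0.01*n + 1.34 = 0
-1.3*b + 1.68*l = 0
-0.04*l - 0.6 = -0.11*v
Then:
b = -7.23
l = -5.59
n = -0.24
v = 3.42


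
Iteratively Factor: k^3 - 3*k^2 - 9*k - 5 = (k + 1)*(k^2 - 4*k - 5) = (k - 5)*(k + 1)*(k + 1)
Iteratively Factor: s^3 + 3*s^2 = (s + 3)*(s^2) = s*(s + 3)*(s)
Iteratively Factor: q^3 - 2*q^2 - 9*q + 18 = (q - 2)*(q^2 - 9) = (q - 2)*(q + 3)*(q - 3)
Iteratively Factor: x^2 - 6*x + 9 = (x - 3)*(x - 3)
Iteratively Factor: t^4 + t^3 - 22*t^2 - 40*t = (t)*(t^3 + t^2 - 22*t - 40) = t*(t + 4)*(t^2 - 3*t - 10) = t*(t - 5)*(t + 4)*(t + 2)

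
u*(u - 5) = u^2 - 5*u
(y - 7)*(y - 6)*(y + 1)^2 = y^4 - 11*y^3 + 17*y^2 + 71*y + 42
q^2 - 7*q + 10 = (q - 5)*(q - 2)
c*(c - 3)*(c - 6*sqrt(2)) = c^3 - 6*sqrt(2)*c^2 - 3*c^2 + 18*sqrt(2)*c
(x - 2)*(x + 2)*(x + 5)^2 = x^4 + 10*x^3 + 21*x^2 - 40*x - 100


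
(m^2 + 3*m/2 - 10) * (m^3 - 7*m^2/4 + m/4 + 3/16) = m^5 - m^4/4 - 99*m^3/8 + 289*m^2/16 - 71*m/32 - 15/8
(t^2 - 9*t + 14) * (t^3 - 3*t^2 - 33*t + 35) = t^5 - 12*t^4 + 8*t^3 + 290*t^2 - 777*t + 490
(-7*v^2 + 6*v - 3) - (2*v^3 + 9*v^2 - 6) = -2*v^3 - 16*v^2 + 6*v + 3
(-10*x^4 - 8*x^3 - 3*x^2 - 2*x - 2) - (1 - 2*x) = -10*x^4 - 8*x^3 - 3*x^2 - 3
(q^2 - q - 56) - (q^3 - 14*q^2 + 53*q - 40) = -q^3 + 15*q^2 - 54*q - 16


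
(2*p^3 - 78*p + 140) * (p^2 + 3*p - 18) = 2*p^5 + 6*p^4 - 114*p^3 - 94*p^2 + 1824*p - 2520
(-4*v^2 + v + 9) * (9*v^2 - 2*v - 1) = -36*v^4 + 17*v^3 + 83*v^2 - 19*v - 9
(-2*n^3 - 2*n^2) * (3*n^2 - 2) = -6*n^5 - 6*n^4 + 4*n^3 + 4*n^2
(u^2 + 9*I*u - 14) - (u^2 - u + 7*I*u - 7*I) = u + 2*I*u - 14 + 7*I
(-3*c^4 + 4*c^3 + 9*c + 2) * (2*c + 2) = -6*c^5 + 2*c^4 + 8*c^3 + 18*c^2 + 22*c + 4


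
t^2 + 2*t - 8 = (t - 2)*(t + 4)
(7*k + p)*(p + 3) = 7*k*p + 21*k + p^2 + 3*p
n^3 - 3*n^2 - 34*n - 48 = (n - 8)*(n + 2)*(n + 3)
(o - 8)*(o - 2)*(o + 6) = o^3 - 4*o^2 - 44*o + 96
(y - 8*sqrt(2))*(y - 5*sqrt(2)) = y^2 - 13*sqrt(2)*y + 80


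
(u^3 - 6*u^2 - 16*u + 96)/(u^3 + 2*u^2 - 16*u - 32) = (u - 6)/(u + 2)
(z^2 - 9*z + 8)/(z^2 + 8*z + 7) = (z^2 - 9*z + 8)/(z^2 + 8*z + 7)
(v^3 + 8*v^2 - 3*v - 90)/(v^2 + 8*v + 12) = (v^2 + 2*v - 15)/(v + 2)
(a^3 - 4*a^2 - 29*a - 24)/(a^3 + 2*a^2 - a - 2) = (a^2 - 5*a - 24)/(a^2 + a - 2)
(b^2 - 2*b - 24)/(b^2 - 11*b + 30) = (b + 4)/(b - 5)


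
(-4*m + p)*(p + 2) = -4*m*p - 8*m + p^2 + 2*p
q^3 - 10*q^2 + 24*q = q*(q - 6)*(q - 4)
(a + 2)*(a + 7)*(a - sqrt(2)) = a^3 - sqrt(2)*a^2 + 9*a^2 - 9*sqrt(2)*a + 14*a - 14*sqrt(2)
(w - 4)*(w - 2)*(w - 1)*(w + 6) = w^4 - w^3 - 28*w^2 + 76*w - 48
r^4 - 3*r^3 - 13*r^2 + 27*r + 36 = (r - 4)*(r - 3)*(r + 1)*(r + 3)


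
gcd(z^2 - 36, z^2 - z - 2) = 1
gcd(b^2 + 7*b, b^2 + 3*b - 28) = b + 7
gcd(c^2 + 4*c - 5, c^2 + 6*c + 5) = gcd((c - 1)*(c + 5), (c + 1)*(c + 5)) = c + 5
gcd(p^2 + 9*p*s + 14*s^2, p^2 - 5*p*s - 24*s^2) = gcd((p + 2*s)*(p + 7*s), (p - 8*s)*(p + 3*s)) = 1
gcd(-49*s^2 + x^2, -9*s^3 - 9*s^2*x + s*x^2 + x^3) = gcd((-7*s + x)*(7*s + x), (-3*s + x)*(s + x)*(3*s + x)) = 1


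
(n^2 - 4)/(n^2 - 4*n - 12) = (n - 2)/(n - 6)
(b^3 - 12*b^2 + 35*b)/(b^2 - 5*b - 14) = b*(b - 5)/(b + 2)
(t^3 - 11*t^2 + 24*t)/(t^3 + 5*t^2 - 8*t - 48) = t*(t - 8)/(t^2 + 8*t + 16)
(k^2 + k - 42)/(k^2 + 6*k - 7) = (k - 6)/(k - 1)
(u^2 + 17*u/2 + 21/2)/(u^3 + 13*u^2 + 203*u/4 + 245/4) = 2*(2*u + 3)/(4*u^2 + 24*u + 35)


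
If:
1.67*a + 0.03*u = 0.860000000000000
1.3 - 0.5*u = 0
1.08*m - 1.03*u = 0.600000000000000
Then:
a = 0.47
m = 3.04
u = 2.60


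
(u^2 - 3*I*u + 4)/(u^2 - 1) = (u^2 - 3*I*u + 4)/(u^2 - 1)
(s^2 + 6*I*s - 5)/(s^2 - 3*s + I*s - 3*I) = (s + 5*I)/(s - 3)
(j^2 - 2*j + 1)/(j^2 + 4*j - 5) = (j - 1)/(j + 5)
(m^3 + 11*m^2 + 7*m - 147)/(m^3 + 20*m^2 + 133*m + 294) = (m - 3)/(m + 6)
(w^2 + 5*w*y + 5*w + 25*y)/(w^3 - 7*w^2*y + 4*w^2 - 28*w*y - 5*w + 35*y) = (-w - 5*y)/(-w^2 + 7*w*y + w - 7*y)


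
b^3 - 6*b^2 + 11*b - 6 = (b - 3)*(b - 2)*(b - 1)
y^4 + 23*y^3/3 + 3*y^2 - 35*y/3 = y*(y - 1)*(y + 5/3)*(y + 7)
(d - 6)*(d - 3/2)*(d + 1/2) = d^3 - 7*d^2 + 21*d/4 + 9/2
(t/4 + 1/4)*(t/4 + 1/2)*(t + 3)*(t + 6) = t^4/16 + 3*t^3/4 + 47*t^2/16 + 9*t/2 + 9/4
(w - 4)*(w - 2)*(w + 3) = w^3 - 3*w^2 - 10*w + 24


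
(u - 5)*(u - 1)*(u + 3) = u^3 - 3*u^2 - 13*u + 15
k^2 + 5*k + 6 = (k + 2)*(k + 3)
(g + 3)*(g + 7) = g^2 + 10*g + 21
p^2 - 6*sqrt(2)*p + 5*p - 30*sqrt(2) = (p + 5)*(p - 6*sqrt(2))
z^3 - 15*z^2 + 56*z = z*(z - 8)*(z - 7)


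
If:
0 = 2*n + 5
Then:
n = -5/2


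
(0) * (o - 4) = 0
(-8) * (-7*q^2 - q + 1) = 56*q^2 + 8*q - 8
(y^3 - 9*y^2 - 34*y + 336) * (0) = 0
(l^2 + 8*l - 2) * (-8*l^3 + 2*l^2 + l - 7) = -8*l^5 - 62*l^4 + 33*l^3 - 3*l^2 - 58*l + 14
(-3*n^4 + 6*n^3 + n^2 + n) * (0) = 0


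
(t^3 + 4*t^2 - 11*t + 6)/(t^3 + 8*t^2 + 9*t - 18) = (t - 1)/(t + 3)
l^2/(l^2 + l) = l/(l + 1)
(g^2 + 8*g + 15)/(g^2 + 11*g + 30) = (g + 3)/(g + 6)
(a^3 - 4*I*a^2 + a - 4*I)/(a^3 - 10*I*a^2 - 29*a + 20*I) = (a + I)/(a - 5*I)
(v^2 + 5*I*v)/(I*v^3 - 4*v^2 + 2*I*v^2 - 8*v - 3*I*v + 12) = v*(-I*v + 5)/(v^3 + 2*v^2*(1 + 2*I) + v*(-3 + 8*I) - 12*I)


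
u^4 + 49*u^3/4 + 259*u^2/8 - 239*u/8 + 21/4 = (u - 1/2)*(u - 1/4)*(u + 6)*(u + 7)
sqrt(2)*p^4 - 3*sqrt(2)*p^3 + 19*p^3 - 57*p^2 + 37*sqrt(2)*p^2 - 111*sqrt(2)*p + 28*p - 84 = (p - 3)*(p + 2*sqrt(2))*(p + 7*sqrt(2))*(sqrt(2)*p + 1)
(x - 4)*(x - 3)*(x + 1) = x^3 - 6*x^2 + 5*x + 12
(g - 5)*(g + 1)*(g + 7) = g^3 + 3*g^2 - 33*g - 35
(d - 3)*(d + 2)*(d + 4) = d^3 + 3*d^2 - 10*d - 24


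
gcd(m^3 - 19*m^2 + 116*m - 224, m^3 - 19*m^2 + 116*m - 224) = m^3 - 19*m^2 + 116*m - 224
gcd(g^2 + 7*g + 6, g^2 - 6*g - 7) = g + 1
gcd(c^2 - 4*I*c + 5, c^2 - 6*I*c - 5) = c - 5*I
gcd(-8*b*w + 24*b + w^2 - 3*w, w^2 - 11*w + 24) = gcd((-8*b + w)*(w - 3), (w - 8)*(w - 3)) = w - 3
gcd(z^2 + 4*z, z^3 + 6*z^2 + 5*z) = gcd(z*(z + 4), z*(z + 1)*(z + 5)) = z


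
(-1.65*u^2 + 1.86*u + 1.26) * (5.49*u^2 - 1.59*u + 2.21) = -9.0585*u^4 + 12.8349*u^3 + 0.313500000000001*u^2 + 2.1072*u + 2.7846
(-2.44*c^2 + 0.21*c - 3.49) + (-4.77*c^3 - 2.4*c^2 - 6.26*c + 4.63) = -4.77*c^3 - 4.84*c^2 - 6.05*c + 1.14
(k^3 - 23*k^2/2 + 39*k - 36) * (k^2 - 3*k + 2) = k^5 - 29*k^4/2 + 151*k^3/2 - 176*k^2 + 186*k - 72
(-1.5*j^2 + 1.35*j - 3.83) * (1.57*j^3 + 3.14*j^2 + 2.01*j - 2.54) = -2.355*j^5 - 2.5905*j^4 - 4.7891*j^3 - 5.5027*j^2 - 11.1273*j + 9.7282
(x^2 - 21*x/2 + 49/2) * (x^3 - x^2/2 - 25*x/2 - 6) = x^5 - 11*x^4 + 69*x^3/4 + 113*x^2 - 973*x/4 - 147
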